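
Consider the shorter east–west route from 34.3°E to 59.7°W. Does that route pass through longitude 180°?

Signed shortest Δλ = ((-59.7 − 34.3 + 180) mod 360) − 180 = -94.0°.
Going west by 94.0° from +34.3° reaches -59.7° without touching 180°.

No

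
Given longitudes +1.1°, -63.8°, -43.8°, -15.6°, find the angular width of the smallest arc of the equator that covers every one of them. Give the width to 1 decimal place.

Sort the longitudes: -63.8°, -43.8°, -15.6°, +1.1°.
Eastward gaps between consecutive values (wrapping around): 20.0°, 28.2°, 16.7°, 295.1°.
Largest gap = 295.1° ⇒ minimal covering band is its complement: 360° − 295.1° = 64.9°.
Band runs from -63.8° eastward to +1.1°.

64.9°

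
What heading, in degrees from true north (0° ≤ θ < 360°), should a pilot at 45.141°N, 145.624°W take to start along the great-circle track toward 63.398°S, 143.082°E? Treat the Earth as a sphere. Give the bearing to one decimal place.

Δλ = 143.082 − -145.624 = 288.706°; wrapped into (−180°, 180°]: -71.294°.
θ = atan2( sin Δλ · cos φ₂ , cos φ₁ · sin φ₂ − sin φ₁ · cos φ₂ · cos Δλ )
  = atan2(-0.42414, -0.73249) = -149.928° → normalised to [0°, 360°): 210.072°.

210.1°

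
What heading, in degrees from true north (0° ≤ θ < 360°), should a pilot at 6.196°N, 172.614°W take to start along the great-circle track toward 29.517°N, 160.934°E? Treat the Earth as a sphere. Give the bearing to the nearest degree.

Δλ = 160.934 − -172.614 = 333.548°; wrapped into (−180°, 180°]: -26.452°.
θ = atan2( sin Δλ · cos φ₂ , cos φ₁ · sin φ₂ − sin φ₁ · cos φ₂ · cos Δλ )
  = atan2(-0.38763, 0.40571) = -43.694° → normalised to [0°, 360°): 316.306°.

316°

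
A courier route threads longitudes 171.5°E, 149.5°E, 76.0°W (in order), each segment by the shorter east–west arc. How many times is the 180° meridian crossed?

1

Leg 1: +171.5° → +149.5°, shortest Δλ = -22.0° (west) — does not cross 180°.
Leg 2: +149.5° → -76.0°, shortest Δλ = 134.5° (east) — crosses 180°.
Total crossings: 1.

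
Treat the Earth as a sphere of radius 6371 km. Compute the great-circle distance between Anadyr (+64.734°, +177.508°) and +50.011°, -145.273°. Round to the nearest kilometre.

2704 km

Δλ = -145.273 − 177.508 = -322.781°; wrapped into (−180°, 180°]: 37.219°.
Δφ = 50.011 − 64.734 = -14.723°.
a = sin²(Δφ/2) + cos φ₁ · cos φ₂ · sin²(Δλ/2) = 0.044350.
c = 2·atan2(√a, √(1−a)) = 0.42436 rad → d = 6371·c ≈ 2703.63 km.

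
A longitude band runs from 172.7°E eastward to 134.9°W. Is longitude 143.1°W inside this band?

Band width going east from +172.7° to -134.9°: ((-134.9 − 172.7) mod 360) = 52.4°.
Offset of -143.1° east of the west edge: ((-143.1 − 172.7) mod 360) = 44.2°.
44.2° ≤ 52.4° ⇒ inside.

Yes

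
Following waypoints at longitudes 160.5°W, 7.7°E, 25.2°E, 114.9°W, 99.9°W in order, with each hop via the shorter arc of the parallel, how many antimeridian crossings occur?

0

Leg 1: -160.5° → +7.7°, shortest Δλ = 168.2° (east) — does not cross 180°.
Leg 2: +7.7° → +25.2°, shortest Δλ = 17.5° (east) — does not cross 180°.
Leg 3: +25.2° → -114.9°, shortest Δλ = -140.1° (west) — does not cross 180°.
Leg 4: -114.9° → -99.9°, shortest Δλ = 15.0° (east) — does not cross 180°.
Total crossings: 0.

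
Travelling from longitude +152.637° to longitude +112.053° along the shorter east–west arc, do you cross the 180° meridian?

No

Signed shortest Δλ = ((112.053 − 152.637 + 180) mod 360) − 180 = -40.584°.
Going west by 40.584° from +152.637° reaches +112.053° without touching 180°.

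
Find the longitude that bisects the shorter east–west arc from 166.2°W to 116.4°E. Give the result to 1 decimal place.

Signed shortest Δλ from -166.2° to +116.4° is -77.4°.
Midpoint longitude = -166.2° + (-77.4°)/2 = -166.2° − 38.7° = -204.9°.
Normalise into (−180°, 180°]: +155.1°.
(The naïve average (-166.2 + +116.4)/2 = -24.9° is on the wrong side of the globe.)

155.1°E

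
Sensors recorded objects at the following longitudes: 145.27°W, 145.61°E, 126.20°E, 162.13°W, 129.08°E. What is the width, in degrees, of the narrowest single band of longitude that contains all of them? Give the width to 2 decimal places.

Sort the longitudes: -162.13°, -145.27°, +126.20°, +129.08°, +145.61°.
Eastward gaps between consecutive values (wrapping around): 16.86°, 271.47°, 2.88°, 16.53°, 52.26°.
Largest gap = 271.47° ⇒ minimal covering band is its complement: 360° − 271.47° = 88.53°.
Band runs from +126.20° eastward to -145.27°, crossing the antimeridian.

88.53°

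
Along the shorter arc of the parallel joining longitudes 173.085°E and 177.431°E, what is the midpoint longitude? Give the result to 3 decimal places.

175.258°E

Signed shortest Δλ from +173.085° to +177.431° is +4.346°.
Midpoint longitude = +173.085° + (+4.346°)/2 = +173.085° + 2.173° = +175.258°.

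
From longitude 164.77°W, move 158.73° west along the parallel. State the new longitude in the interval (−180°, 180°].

36.50°E

Start at -164.77°; shift −158.73° → -323.50°.
-323.50° lies outside (−180°, 180°]; add 360° → +36.50°.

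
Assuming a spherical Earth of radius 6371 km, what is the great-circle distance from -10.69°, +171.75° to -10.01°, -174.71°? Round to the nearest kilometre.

Δλ = -174.71 − 171.75 = -346.46°; wrapped into (−180°, 180°]: 13.54°.
Δφ = -10.01 − -10.69 = 0.68°.
a = sin²(Δφ/2) + cos φ₁ · cos φ₂ · sin²(Δλ/2) = 0.013483.
c = 2·atan2(√a, √(1−a)) = 0.23276 rad → d = 6371·c ≈ 1482.89 km.

1483 km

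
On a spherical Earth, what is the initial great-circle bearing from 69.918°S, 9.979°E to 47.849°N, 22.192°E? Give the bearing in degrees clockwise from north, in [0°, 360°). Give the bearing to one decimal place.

9.3°

Δλ = 22.192 − 9.979 = 12.213°.
θ = atan2( sin Δλ · cos φ₂ , cos φ₁ · sin φ₂ − sin φ₁ · cos φ₂ · cos Δλ )
  = atan2(0.14197, 0.87058) = 9.262° → normalised to [0°, 360°): 9.262°.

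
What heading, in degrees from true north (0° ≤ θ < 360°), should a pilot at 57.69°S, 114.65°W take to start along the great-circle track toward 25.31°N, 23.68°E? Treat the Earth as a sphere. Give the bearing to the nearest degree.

Δλ = 23.68 − -114.65 = 138.33°.
θ = atan2( sin Δλ · cos φ₂ , cos φ₁ · sin φ₂ − sin φ₁ · cos φ₂ · cos Δλ )
  = atan2(0.60102, -0.34222) = 119.657° → normalised to [0°, 360°): 119.657°.

120°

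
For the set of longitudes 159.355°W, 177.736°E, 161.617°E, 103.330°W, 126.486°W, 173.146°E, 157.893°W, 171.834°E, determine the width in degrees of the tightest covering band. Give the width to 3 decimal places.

Sort the longitudes: -159.355°, -157.893°, -126.486°, -103.330°, +161.617°, +171.834°, +173.146°, +177.736°.
Eastward gaps between consecutive values (wrapping around): 1.462°, 31.407°, 23.156°, 264.947°, 10.217°, 1.312°, 4.590°, 22.909°.
Largest gap = 264.947° ⇒ minimal covering band is its complement: 360° − 264.947° = 95.053°.
Band runs from +161.617° eastward to -103.330°, crossing the antimeridian.

95.053°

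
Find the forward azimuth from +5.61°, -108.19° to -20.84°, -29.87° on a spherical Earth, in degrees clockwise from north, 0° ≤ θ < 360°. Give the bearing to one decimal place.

112.1°

Δλ = -29.87 − -108.19 = 78.32°.
θ = atan2( sin Δλ · cos φ₂ , cos φ₁ · sin φ₂ − sin φ₁ · cos φ₂ · cos Δλ )
  = atan2(0.91523, -0.37255) = 112.149° → normalised to [0°, 360°): 112.149°.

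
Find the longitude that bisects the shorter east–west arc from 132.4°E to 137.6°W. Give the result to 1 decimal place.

Signed shortest Δλ from +132.4° to -137.6° is +90.0°.
Midpoint longitude = +132.4° + (+90.0°)/2 = +132.4° + 45.0° = +177.4°.
(The naïve average (+132.4 + -137.6)/2 = -2.6° is on the wrong side of the globe.)

177.4°E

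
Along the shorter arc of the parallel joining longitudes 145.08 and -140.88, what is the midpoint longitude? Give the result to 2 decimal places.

Signed shortest Δλ from +145.08° to -140.88° is +74.04°.
Midpoint longitude = +145.08° + (+74.04°)/2 = +145.08° + 37.02° = +182.10°.
Normalise into (−180°, 180°]: -177.90°.
(The naïve average (+145.08 + -140.88)/2 = 2.1° is on the wrong side of the globe.)

-177.90°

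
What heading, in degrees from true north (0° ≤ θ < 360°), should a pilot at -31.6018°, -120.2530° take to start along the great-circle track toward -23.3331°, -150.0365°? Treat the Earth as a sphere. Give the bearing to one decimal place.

280.0°

Δλ = -150.0365 − -120.2530 = -29.7835°.
θ = atan2( sin Δλ · cos φ₂ , cos φ₁ · sin φ₂ − sin φ₁ · cos φ₂ · cos Δλ )
  = atan2(-0.45610, 0.08026) = -80.020° → normalised to [0°, 360°): 279.980°.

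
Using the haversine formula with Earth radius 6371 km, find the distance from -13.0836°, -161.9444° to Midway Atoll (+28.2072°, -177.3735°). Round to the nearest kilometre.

Δλ = -177.3735 − -161.9444 = -15.4291°.
Δφ = 28.2072 − -13.0836 = 41.2908°.
a = sin²(Δφ/2) + cos φ₁ · cos φ₂ · sin²(Δλ/2) = 0.139783.
c = 2·atan2(√a, √(1−a)) = 0.76637 rad → d = 6371·c ≈ 4882.53 km.

4883 km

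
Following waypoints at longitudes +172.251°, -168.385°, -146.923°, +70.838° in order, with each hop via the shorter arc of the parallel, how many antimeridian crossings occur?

2

Leg 1: +172.251° → -168.385°, shortest Δλ = 19.364° (east) — crosses 180°.
Leg 2: -168.385° → -146.923°, shortest Δλ = 21.462° (east) — does not cross 180°.
Leg 3: -146.923° → +70.838°, shortest Δλ = -142.239° (west) — crosses 180°.
Total crossings: 2.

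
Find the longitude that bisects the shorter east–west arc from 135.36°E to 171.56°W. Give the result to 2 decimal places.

Signed shortest Δλ from +135.36° to -171.56° is +53.08°.
Midpoint longitude = +135.36° + (+53.08°)/2 = +135.36° + 26.54° = +161.90°.
(The naïve average (+135.36 + -171.56)/2 = -18.1° is on the wrong side of the globe.)

161.90°E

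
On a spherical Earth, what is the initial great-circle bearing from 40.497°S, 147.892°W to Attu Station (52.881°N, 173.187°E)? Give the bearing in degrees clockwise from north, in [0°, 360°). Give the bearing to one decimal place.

Δλ = 173.187 − -147.892 = 321.079°; wrapped into (−180°, 180°]: -38.921°.
θ = atan2( sin Δλ · cos φ₂ , cos φ₁ · sin φ₂ − sin φ₁ · cos φ₂ · cos Δλ )
  = atan2(-0.37913, 0.91127) = -22.590° → normalised to [0°, 360°): 337.410°.

337.4°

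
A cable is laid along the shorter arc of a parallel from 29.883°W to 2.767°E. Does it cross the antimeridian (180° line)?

No

Signed shortest Δλ = ((2.767 − -29.883 + 180) mod 360) − 180 = 32.65°.
Going east by 32.65° from -29.883° reaches +2.767° without touching 180°.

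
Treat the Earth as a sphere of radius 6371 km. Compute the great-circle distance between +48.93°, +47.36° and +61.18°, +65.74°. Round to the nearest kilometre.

1783 km

Δλ = 65.74 − 47.36 = 18.38°.
Δφ = 61.18 − 48.93 = 12.25°.
a = sin²(Δφ/2) + cos φ₁ · cos φ₂ · sin²(Δλ/2) = 0.019463.
c = 2·atan2(√a, √(1−a)) = 0.27993 rad → d = 6371·c ≈ 1783.43 km.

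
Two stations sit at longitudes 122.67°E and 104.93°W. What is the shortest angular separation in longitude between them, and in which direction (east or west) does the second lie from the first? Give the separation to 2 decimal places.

132.40° east

Raw difference: -104.93 − 122.67 = -227.6°.
Normalise into (−180°, 180°]: -227.6° + 360° = 132.4°.
Positive ⇒ the second point lies to the east; separation 132.40°.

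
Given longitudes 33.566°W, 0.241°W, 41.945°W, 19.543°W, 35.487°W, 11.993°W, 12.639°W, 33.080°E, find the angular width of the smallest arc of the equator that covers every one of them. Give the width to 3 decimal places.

75.025°

Sort the longitudes: -41.945°, -35.487°, -33.566°, -19.543°, -12.639°, -11.993°, -0.241°, +33.080°.
Eastward gaps between consecutive values (wrapping around): 6.458°, 1.921°, 14.023°, 6.904°, 0.646°, 11.752°, 33.321°, 284.975°.
Largest gap = 284.975° ⇒ minimal covering band is its complement: 360° − 284.975° = 75.025°.
Band runs from -41.945° eastward to +33.080°.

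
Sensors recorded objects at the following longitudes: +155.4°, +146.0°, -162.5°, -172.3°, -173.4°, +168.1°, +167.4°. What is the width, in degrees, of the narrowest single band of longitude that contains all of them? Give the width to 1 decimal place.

51.5°

Sort the longitudes: -173.4°, -172.3°, -162.5°, +146.0°, +155.4°, +167.4°, +168.1°.
Eastward gaps between consecutive values (wrapping around): 1.1°, 9.8°, 308.5°, 9.4°, 12.0°, 0.7°, 18.5°.
Largest gap = 308.5° ⇒ minimal covering band is its complement: 360° − 308.5° = 51.5°.
Band runs from +146.0° eastward to -162.5°, crossing the antimeridian.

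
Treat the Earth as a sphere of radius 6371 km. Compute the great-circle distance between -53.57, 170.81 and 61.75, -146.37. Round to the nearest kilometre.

Δλ = -146.37 − 170.81 = -317.18°; wrapped into (−180°, 180°]: 42.82°.
Δφ = 61.75 − -53.57 = 115.32°.
a = sin²(Δφ/2) + cos φ₁ · cos φ₂ · sin²(Δλ/2) = 0.751291.
c = 2·atan2(√a, √(1−a)) = 2.09738 rad → d = 6371·c ≈ 13362.40 km.

13362 km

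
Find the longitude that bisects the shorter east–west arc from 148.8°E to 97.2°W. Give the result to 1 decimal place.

154.2°W

Signed shortest Δλ from +148.8° to -97.2° is +114.0°.
Midpoint longitude = +148.8° + (+114.0°)/2 = +148.8° + 57.0° = +205.8°.
Normalise into (−180°, 180°]: -154.2°.
(The naïve average (+148.8 + -97.2)/2 = 25.8° is on the wrong side of the globe.)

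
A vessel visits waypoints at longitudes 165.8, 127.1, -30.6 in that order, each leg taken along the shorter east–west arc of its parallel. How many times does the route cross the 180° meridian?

0

Leg 1: +165.8° → +127.1°, shortest Δλ = -38.7° (west) — does not cross 180°.
Leg 2: +127.1° → -30.6°, shortest Δλ = -157.7° (west) — does not cross 180°.
Total crossings: 0.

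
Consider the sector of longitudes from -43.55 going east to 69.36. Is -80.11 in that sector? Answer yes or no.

No

Band width going east from -43.55° to +69.36°: ((69.36 − -43.55) mod 360) = 112.91°.
Offset of -80.11° east of the west edge: ((-80.11 − -43.55) mod 360) = 323.44°.
323.44° > 112.91° ⇒ outside.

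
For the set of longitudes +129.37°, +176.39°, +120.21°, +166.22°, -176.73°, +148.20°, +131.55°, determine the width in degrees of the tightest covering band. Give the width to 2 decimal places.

63.06°

Sort the longitudes: -176.73°, +120.21°, +129.37°, +131.55°, +148.20°, +166.22°, +176.39°.
Eastward gaps between consecutive values (wrapping around): 296.94°, 9.16°, 2.18°, 16.65°, 18.02°, 10.17°, 6.88°.
Largest gap = 296.94° ⇒ minimal covering band is its complement: 360° − 296.94° = 63.06°.
Band runs from +120.21° eastward to -176.73°, crossing the antimeridian.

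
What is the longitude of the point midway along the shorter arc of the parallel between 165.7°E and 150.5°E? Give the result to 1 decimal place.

158.1°E

Signed shortest Δλ from +165.7° to +150.5° is -15.2°.
Midpoint longitude = +165.7° + (-15.2°)/2 = +165.7° − 7.6° = +158.1°.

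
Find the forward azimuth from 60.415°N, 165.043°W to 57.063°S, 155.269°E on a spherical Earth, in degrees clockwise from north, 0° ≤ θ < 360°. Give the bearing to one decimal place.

204.0°

Δλ = 155.269 − -165.043 = 320.312°; wrapped into (−180°, 180°]: -39.688°.
θ = atan2( sin Δλ · cos φ₂ , cos φ₁ · sin φ₂ − sin φ₁ · cos φ₂ · cos Δλ )
  = atan2(-0.34722, -0.77822) = -155.955° → normalised to [0°, 360°): 204.045°.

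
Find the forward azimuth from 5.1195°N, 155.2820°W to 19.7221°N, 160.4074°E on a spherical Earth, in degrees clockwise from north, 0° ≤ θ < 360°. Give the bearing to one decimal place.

292.8°

Δλ = 160.4074 − -155.2820 = 315.6894°; wrapped into (−180°, 180°]: -44.3106°.
θ = atan2( sin Δλ · cos φ₂ , cos φ₁ · sin φ₂ − sin φ₁ · cos φ₂ · cos Δλ )
  = atan2(-0.65757, 0.27601) = -67.231° → normalised to [0°, 360°): 292.769°.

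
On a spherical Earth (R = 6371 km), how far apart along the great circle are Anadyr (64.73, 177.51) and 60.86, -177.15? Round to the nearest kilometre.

Δλ = -177.15 − 177.51 = -354.66°; wrapped into (−180°, 180°]: 5.34°.
Δφ = 60.86 − 64.73 = -3.87°.
a = sin²(Δφ/2) + cos φ₁ · cos φ₂ · sin²(Δλ/2) = 0.001591.
c = 2·atan2(√a, √(1−a)) = 0.07980 rad → d = 6371·c ≈ 508.41 km.

508 km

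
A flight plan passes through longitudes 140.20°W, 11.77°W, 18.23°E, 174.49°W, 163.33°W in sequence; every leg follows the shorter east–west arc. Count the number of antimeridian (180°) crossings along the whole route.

Leg 1: -140.20° → -11.77°, shortest Δλ = 128.43° (east) — does not cross 180°.
Leg 2: -11.77° → +18.23°, shortest Δλ = 30.0° (east) — does not cross 180°.
Leg 3: +18.23° → -174.49°, shortest Δλ = 167.28° (east) — crosses 180°.
Leg 4: -174.49° → -163.33°, shortest Δλ = 11.16° (east) — does not cross 180°.
Total crossings: 1.

1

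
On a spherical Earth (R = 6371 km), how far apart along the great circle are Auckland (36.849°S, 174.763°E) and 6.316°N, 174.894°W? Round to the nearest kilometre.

4919 km

Δλ = -174.894 − 174.763 = -349.657°; wrapped into (−180°, 180°]: 10.343°.
Δφ = 6.316 − -36.849 = 43.165°.
a = sin²(Δφ/2) + cos φ₁ · cos φ₂ · sin²(Δλ/2) = 0.141769.
c = 2·atan2(√a, √(1−a)) = 0.77208 rad → d = 6371·c ≈ 4918.91 km.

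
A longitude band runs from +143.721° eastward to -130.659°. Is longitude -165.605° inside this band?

Yes

Band width going east from +143.721° to -130.659°: ((-130.659 − 143.721) mod 360) = 85.620°.
Offset of -165.605° east of the west edge: ((-165.605 − 143.721) mod 360) = 50.674°.
50.674° ≤ 85.620° ⇒ inside.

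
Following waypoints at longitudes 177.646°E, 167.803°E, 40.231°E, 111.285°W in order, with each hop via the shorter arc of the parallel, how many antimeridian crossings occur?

Leg 1: +177.646° → +167.803°, shortest Δλ = -9.843° (west) — does not cross 180°.
Leg 2: +167.803° → +40.231°, shortest Δλ = -127.572° (west) — does not cross 180°.
Leg 3: +40.231° → -111.285°, shortest Δλ = -151.516° (west) — does not cross 180°.
Total crossings: 0.

0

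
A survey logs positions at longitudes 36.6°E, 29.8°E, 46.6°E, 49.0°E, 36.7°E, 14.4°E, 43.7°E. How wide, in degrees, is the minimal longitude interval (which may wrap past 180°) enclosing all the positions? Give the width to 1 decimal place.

Sort the longitudes: +14.4°, +29.8°, +36.6°, +36.7°, +43.7°, +46.6°, +49.0°.
Eastward gaps between consecutive values (wrapping around): 15.4°, 6.8°, 0.1°, 7.0°, 2.9°, 2.4°, 325.4°.
Largest gap = 325.4° ⇒ minimal covering band is its complement: 360° − 325.4° = 34.6°.
Band runs from +14.4° eastward to +49.0°.

34.6°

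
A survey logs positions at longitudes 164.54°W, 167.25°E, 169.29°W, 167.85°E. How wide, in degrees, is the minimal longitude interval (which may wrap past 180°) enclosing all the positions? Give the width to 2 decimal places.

28.21°

Sort the longitudes: -169.29°, -164.54°, +167.25°, +167.85°.
Eastward gaps between consecutive values (wrapping around): 4.75°, 331.79°, 0.60°, 22.86°.
Largest gap = 331.79° ⇒ minimal covering band is its complement: 360° − 331.79° = 28.21°.
Band runs from +167.25° eastward to -164.54°, crossing the antimeridian.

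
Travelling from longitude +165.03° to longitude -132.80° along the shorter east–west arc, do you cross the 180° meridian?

Naïve |-132.80 − 165.03| = 297.83° > 180°, so the shorter arc goes the other way round — across 180°.
Signed shortest Δλ = ((-132.80 − 165.03 + 180) mod 360) − 180 = 62.17°.
Going east by 62.17° from +165.03° passes through 180° before reaching -132.80°.

Yes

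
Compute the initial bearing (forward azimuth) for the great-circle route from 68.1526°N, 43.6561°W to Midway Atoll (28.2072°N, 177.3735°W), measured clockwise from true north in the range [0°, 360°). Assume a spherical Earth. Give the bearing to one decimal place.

319.3°

Δλ = -177.3735 − -43.6561 = -133.7174°.
θ = atan2( sin Δλ · cos φ₂ , cos φ₁ · sin φ₂ − sin φ₁ · cos φ₂ · cos Δλ )
  = atan2(-0.63693, 0.74118) = -40.674° → normalised to [0°, 360°): 319.326°.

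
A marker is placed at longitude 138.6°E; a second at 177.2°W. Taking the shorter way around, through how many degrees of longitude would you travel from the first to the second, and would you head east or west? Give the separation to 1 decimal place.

44.2° east

Raw difference: -177.2 − 138.6 = -315.8°.
Normalise into (−180°, 180°]: -315.8° + 360° = 44.2°.
Positive ⇒ the second point lies to the east; separation 44.2°.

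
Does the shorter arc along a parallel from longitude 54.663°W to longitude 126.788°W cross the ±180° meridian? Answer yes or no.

Signed shortest Δλ = ((-126.788 − -54.663 + 180) mod 360) − 180 = -72.125°.
Going west by 72.125° from -54.663° reaches -126.788° without touching 180°.

No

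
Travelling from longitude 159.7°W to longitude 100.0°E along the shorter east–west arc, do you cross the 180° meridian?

Naïve |100.0 − -159.7| = 259.7° > 180°, so the shorter arc goes the other way round — across 180°.
Signed shortest Δλ = ((100.0 − -159.7 + 180) mod 360) − 180 = -100.3°.
Going west by 100.3° from -159.7° passes through 180° before reaching +100.0°.

Yes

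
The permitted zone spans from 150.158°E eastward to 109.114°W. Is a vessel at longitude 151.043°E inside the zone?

Yes

Band width going east from +150.158° to -109.114°: ((-109.114 − 150.158) mod 360) = 100.728°.
Offset of +151.043° east of the west edge: ((151.043 − 150.158) mod 360) = 0.885°.
0.885° ≤ 100.728° ⇒ inside.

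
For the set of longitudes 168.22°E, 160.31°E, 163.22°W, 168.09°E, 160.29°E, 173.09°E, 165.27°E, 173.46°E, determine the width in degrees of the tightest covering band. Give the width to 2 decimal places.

Sort the longitudes: -163.22°, +160.29°, +160.31°, +165.27°, +168.09°, +168.22°, +173.09°, +173.46°.
Eastward gaps between consecutive values (wrapping around): 323.51°, 0.02°, 4.96°, 2.82°, 0.13°, 4.87°, 0.37°, 23.32°.
Largest gap = 323.51° ⇒ minimal covering band is its complement: 360° − 323.51° = 36.49°.
Band runs from +160.29° eastward to -163.22°, crossing the antimeridian.

36.49°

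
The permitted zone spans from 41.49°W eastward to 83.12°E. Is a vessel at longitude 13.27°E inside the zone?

Band width going east from -41.49° to +83.12°: ((83.12 − -41.49) mod 360) = 124.61°.
Offset of +13.27° east of the west edge: ((13.27 − -41.49) mod 360) = 54.76°.
54.76° ≤ 124.61° ⇒ inside.

Yes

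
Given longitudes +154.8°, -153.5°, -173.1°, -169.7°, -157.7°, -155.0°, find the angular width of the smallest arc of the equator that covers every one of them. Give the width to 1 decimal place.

Sort the longitudes: -173.1°, -169.7°, -157.7°, -155.0°, -153.5°, +154.8°.
Eastward gaps between consecutive values (wrapping around): 3.4°, 12.0°, 2.7°, 1.5°, 308.3°, 32.1°.
Largest gap = 308.3° ⇒ minimal covering band is its complement: 360° − 308.3° = 51.7°.
Band runs from +154.8° eastward to -153.5°, crossing the antimeridian.

51.7°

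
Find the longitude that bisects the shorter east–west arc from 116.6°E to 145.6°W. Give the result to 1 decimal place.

Signed shortest Δλ from +116.6° to -145.6° is +97.8°.
Midpoint longitude = +116.6° + (+97.8°)/2 = +116.6° + 48.9° = +165.5°.
(The naïve average (+116.6 + -145.6)/2 = -14.5° is on the wrong side of the globe.)

165.5°E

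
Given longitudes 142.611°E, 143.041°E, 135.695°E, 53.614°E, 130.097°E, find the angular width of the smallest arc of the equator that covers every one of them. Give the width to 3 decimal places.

89.427°

Sort the longitudes: +53.614°, +130.097°, +135.695°, +142.611°, +143.041°.
Eastward gaps between consecutive values (wrapping around): 76.483°, 5.598°, 6.916°, 0.430°, 270.573°.
Largest gap = 270.573° ⇒ minimal covering band is its complement: 360° − 270.573° = 89.427°.
Band runs from +53.614° eastward to +143.041°.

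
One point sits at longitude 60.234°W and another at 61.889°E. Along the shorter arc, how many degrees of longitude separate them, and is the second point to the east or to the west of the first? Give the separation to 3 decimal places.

122.123° east

Raw difference: 61.889 − -60.234 = 122.123°.
Normalise into (−180°, 180°]: 122.123° stays 122.123°.
Positive ⇒ the second point lies to the east; separation 122.123°.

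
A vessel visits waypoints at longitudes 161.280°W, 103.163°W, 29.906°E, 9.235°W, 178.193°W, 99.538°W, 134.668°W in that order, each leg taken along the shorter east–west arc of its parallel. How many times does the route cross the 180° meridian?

Leg 1: -161.280° → -103.163°, shortest Δλ = 58.117° (east) — does not cross 180°.
Leg 2: -103.163° → +29.906°, shortest Δλ = 133.069° (east) — does not cross 180°.
Leg 3: +29.906° → -9.235°, shortest Δλ = -39.141° (west) — does not cross 180°.
Leg 4: -9.235° → -178.193°, shortest Δλ = -168.958° (west) — does not cross 180°.
Leg 5: -178.193° → -99.538°, shortest Δλ = 78.655° (east) — does not cross 180°.
Leg 6: -99.538° → -134.668°, shortest Δλ = -35.13° (west) — does not cross 180°.
Total crossings: 0.

0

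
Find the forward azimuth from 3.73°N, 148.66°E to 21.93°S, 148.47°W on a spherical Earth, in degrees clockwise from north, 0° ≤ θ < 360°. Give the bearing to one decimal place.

Δλ = -148.47 − 148.66 = -297.13°; wrapped into (−180°, 180°]: 62.87°.
θ = atan2( sin Δλ · cos φ₂ , cos φ₁ · sin φ₂ − sin φ₁ · cos φ₂ · cos Δλ )
  = atan2(0.82558, -0.40020) = 115.862° → normalised to [0°, 360°): 115.862°.

115.9°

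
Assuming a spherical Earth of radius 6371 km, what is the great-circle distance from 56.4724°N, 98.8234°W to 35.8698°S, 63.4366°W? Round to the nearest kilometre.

Δλ = -63.4366 − -98.8234 = 35.3868°.
Δφ = -35.8698 − 56.4724 = -92.3422°.
a = sin²(Δφ/2) + cos φ₁ · cos φ₂ · sin²(Δλ/2) = 0.561777.
c = 2·atan2(√a, √(1−a)) = 1.69467 rad → d = 6371·c ≈ 10796.73 km.

10797 km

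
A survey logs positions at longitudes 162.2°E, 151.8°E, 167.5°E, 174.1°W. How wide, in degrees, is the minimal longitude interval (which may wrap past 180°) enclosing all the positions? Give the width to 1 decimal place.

Sort the longitudes: -174.1°, +151.8°, +162.2°, +167.5°.
Eastward gaps between consecutive values (wrapping around): 325.9°, 10.4°, 5.3°, 18.4°.
Largest gap = 325.9° ⇒ minimal covering band is its complement: 360° − 325.9° = 34.1°.
Band runs from +151.8° eastward to -174.1°, crossing the antimeridian.

34.1°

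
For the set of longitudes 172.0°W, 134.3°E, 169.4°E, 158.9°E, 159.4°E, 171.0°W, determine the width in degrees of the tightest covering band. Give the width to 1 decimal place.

54.7°

Sort the longitudes: -172.0°, -171.0°, +134.3°, +158.9°, +159.4°, +169.4°.
Eastward gaps between consecutive values (wrapping around): 1.0°, 305.3°, 24.6°, 0.5°, 10.0°, 18.6°.
Largest gap = 305.3° ⇒ minimal covering band is its complement: 360° − 305.3° = 54.7°.
Band runs from +134.3° eastward to -171.0°, crossing the antimeridian.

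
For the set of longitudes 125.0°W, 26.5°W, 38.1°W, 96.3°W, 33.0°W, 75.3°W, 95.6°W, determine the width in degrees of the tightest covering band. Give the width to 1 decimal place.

98.5°

Sort the longitudes: -125.0°, -96.3°, -95.6°, -75.3°, -38.1°, -33.0°, -26.5°.
Eastward gaps between consecutive values (wrapping around): 28.7°, 0.7°, 20.3°, 37.2°, 5.1°, 6.5°, 261.5°.
Largest gap = 261.5° ⇒ minimal covering band is its complement: 360° − 261.5° = 98.5°.
Band runs from -125.0° eastward to -26.5°.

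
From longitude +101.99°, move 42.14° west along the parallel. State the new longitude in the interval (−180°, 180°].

Start at +101.99°; shift −42.14° → +59.85°.
+59.85° already lies in (−180°, 180°].

+59.85°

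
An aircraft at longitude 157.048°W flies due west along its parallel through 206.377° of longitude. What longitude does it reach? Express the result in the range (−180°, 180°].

Start at -157.048°; shift −206.377° → -363.425°.
-363.425° lies outside (−180°, 180°]; add 360° → -3.425°.

3.425°W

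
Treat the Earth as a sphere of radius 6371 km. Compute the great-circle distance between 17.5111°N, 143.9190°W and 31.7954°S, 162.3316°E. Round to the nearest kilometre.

7927 km

Δλ = 162.3316 − -143.9190 = 306.2506°; wrapped into (−180°, 180°]: -53.7494°.
Δφ = -31.7954 − 17.5111 = -49.3065°.
a = sin²(Δφ/2) + cos φ₁ · cos φ₂ · sin²(Δλ/2) = 0.339622.
c = 2·atan2(√a, √(1−a)) = 1.24427 rad → d = 6371·c ≈ 7927.24 km.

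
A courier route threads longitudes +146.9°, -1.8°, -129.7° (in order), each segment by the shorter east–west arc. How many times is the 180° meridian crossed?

0

Leg 1: +146.9° → -1.8°, shortest Δλ = -148.7° (west) — does not cross 180°.
Leg 2: -1.8° → -129.7°, shortest Δλ = -127.9° (west) — does not cross 180°.
Total crossings: 0.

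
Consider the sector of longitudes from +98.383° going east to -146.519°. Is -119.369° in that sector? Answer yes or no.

Band width going east from +98.383° to -146.519°: ((-146.519 − 98.383) mod 360) = 115.098°.
Offset of -119.369° east of the west edge: ((-119.369 − 98.383) mod 360) = 142.248°.
142.248° > 115.098° ⇒ outside.

No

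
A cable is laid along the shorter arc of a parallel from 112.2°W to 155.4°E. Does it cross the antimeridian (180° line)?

Yes

Naïve |155.4 − -112.2| = 267.6° > 180°, so the shorter arc goes the other way round — across 180°.
Signed shortest Δλ = ((155.4 − -112.2 + 180) mod 360) − 180 = -92.4°.
Going west by 92.4° from -112.2° passes through 180° before reaching +155.4°.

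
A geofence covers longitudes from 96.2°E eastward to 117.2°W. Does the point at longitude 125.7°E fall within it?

Yes

Band width going east from +96.2° to -117.2°: ((-117.2 − 96.2) mod 360) = 146.6°.
Offset of +125.7° east of the west edge: ((125.7 − 96.2) mod 360) = 29.5°.
29.5° ≤ 146.6° ⇒ inside.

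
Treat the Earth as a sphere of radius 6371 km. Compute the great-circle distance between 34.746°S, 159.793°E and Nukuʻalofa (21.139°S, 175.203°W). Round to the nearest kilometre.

2872 km

Δλ = -175.203 − 159.793 = -334.996°; wrapped into (−180°, 180°]: 25.004°.
Δφ = -21.139 − -34.746 = 13.607°.
a = sin²(Δφ/2) + cos φ₁ · cos φ₂ · sin²(Δλ/2) = 0.049948.
c = 2·atan2(√a, √(1−a)) = 0.45079 rad → d = 6371·c ≈ 2871.96 km.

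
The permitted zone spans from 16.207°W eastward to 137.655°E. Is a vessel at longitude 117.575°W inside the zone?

No

Band width going east from -16.207° to +137.655°: ((137.655 − -16.207) mod 360) = 153.862°.
Offset of -117.575° east of the west edge: ((-117.575 − -16.207) mod 360) = 258.632°.
258.632° > 153.862° ⇒ outside.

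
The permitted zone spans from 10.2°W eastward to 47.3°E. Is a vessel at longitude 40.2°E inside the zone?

Yes

Band width going east from -10.2° to +47.3°: ((47.3 − -10.2) mod 360) = 57.5°.
Offset of +40.2° east of the west edge: ((40.2 − -10.2) mod 360) = 50.4°.
50.4° ≤ 57.5° ⇒ inside.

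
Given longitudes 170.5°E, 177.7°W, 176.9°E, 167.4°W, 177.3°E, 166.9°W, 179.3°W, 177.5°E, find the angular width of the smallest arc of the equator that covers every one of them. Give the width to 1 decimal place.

Sort the longitudes: -179.3°, -177.7°, -167.4°, -166.9°, +170.5°, +176.9°, +177.3°, +177.5°.
Eastward gaps between consecutive values (wrapping around): 1.6°, 10.3°, 0.5°, 337.4°, 6.4°, 0.4°, 0.2°, 3.2°.
Largest gap = 337.4° ⇒ minimal covering band is its complement: 360° − 337.4° = 22.6°.
Band runs from +170.5° eastward to -166.9°, crossing the antimeridian.

22.6°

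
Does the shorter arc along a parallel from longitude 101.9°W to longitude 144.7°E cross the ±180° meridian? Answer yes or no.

Naïve |144.7 − -101.9| = 246.6° > 180°, so the shorter arc goes the other way round — across 180°.
Signed shortest Δλ = ((144.7 − -101.9 + 180) mod 360) − 180 = -113.4°.
Going west by 113.4° from -101.9° passes through 180° before reaching +144.7°.

Yes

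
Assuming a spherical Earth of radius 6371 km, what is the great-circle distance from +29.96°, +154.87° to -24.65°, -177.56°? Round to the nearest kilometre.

Δλ = -177.56 − 154.87 = -332.43°; wrapped into (−180°, 180°]: 27.57°.
Δφ = -24.65 − 29.96 = -54.61°.
a = sin²(Δφ/2) + cos φ₁ · cos φ₂ · sin²(Δλ/2) = 0.255138.
c = 2·atan2(√a, √(1−a)) = 1.05902 rad → d = 6371·c ≈ 6747.04 km.

6747 km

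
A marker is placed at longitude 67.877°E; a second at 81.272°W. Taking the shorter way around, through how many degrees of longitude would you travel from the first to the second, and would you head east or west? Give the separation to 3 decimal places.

Raw difference: -81.272 − 67.877 = -149.149°.
Normalise into (−180°, 180°]: -149.149° stays -149.149°.
Negative ⇒ the second point lies to the west; separation 149.149°.

149.149° west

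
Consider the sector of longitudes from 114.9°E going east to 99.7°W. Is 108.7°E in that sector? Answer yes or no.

No

Band width going east from +114.9° to -99.7°: ((-99.7 − 114.9) mod 360) = 145.4°.
Offset of +108.7° east of the west edge: ((108.7 − 114.9) mod 360) = 353.8°.
353.8° > 145.4° ⇒ outside.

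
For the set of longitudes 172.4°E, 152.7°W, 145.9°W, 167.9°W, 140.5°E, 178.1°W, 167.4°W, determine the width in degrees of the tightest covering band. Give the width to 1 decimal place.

73.6°

Sort the longitudes: -178.1°, -167.9°, -167.4°, -152.7°, -145.9°, +140.5°, +172.4°.
Eastward gaps between consecutive values (wrapping around): 10.2°, 0.5°, 14.7°, 6.8°, 286.4°, 31.9°, 9.5°.
Largest gap = 286.4° ⇒ minimal covering band is its complement: 360° − 286.4° = 73.6°.
Band runs from +140.5° eastward to -145.9°, crossing the antimeridian.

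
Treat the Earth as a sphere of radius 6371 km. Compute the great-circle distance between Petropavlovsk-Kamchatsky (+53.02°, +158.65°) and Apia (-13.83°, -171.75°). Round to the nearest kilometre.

Δλ = -171.75 − 158.65 = -330.40°; wrapped into (−180°, 180°]: 29.60°.
Δφ = -13.83 − 53.02 = -66.85°.
a = sin²(Δφ/2) + cos φ₁ · cos φ₂ · sin²(Δλ/2) = 0.341544.
c = 2·atan2(√a, √(1−a)) = 1.24832 rad → d = 6371·c ≈ 7953.07 km.

7953 km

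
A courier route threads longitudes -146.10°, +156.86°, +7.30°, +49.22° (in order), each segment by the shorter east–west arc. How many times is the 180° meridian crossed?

1

Leg 1: -146.10° → +156.86°, shortest Δλ = -57.04° (west) — crosses 180°.
Leg 2: +156.86° → +7.30°, shortest Δλ = -149.56° (west) — does not cross 180°.
Leg 3: +7.30° → +49.22°, shortest Δλ = 41.92° (east) — does not cross 180°.
Total crossings: 1.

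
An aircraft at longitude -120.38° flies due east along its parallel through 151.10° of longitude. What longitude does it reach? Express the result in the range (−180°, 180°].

+30.72°

Start at -120.38°; shift +151.10° → +30.72°.
+30.72° already lies in (−180°, 180°].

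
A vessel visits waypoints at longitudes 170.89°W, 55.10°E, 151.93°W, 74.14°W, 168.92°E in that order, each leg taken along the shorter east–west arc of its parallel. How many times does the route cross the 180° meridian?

Leg 1: -170.89° → +55.10°, shortest Δλ = -134.01° (west) — crosses 180°.
Leg 2: +55.10° → -151.93°, shortest Δλ = 152.97° (east) — crosses 180°.
Leg 3: -151.93° → -74.14°, shortest Δλ = 77.79° (east) — does not cross 180°.
Leg 4: -74.14° → +168.92°, shortest Δλ = -116.94° (west) — crosses 180°.
Total crossings: 3.

3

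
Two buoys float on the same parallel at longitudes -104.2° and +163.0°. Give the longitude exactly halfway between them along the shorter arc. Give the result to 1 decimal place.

Signed shortest Δλ from -104.2° to +163.0° is -92.8°.
Midpoint longitude = -104.2° + (-92.8°)/2 = -104.2° − 46.4° = -150.6°.
(The naïve average (-104.2 + +163.0)/2 = 29.4° is on the wrong side of the globe.)

-150.6°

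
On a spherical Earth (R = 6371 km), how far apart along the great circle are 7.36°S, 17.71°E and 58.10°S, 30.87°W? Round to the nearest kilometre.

6995 km

Δλ = -30.87 − 17.71 = -48.58°.
Δφ = -58.10 − -7.36 = -50.74°.
a = sin²(Δφ/2) + cos φ₁ · cos φ₂ · sin²(Δλ/2) = 0.272262.
c = 2·atan2(√a, √(1−a)) = 1.09789 rad → d = 6371·c ≈ 6994.65 km.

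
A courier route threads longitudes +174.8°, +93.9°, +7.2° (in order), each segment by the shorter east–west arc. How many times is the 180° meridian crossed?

Leg 1: +174.8° → +93.9°, shortest Δλ = -80.9° (west) — does not cross 180°.
Leg 2: +93.9° → +7.2°, shortest Δλ = -86.7° (west) — does not cross 180°.
Total crossings: 0.

0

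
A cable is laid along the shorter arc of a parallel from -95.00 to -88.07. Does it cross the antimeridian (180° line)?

Signed shortest Δλ = ((-88.07 − -95.00 + 180) mod 360) − 180 = 6.93°.
Going east by 6.93° from -95.00° reaches -88.07° without touching 180°.

No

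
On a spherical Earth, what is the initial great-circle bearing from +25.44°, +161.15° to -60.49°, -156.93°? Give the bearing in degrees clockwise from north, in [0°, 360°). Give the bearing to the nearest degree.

Δλ = -156.93 − 161.15 = -318.08°; wrapped into (−180°, 180°]: 41.92°.
θ = atan2( sin Δλ · cos φ₂ , cos φ₁ · sin φ₂ − sin φ₁ · cos φ₂ · cos Δλ )
  = atan2(0.32909, -0.94333) = 160.768° → normalised to [0°, 360°): 160.768°.

161°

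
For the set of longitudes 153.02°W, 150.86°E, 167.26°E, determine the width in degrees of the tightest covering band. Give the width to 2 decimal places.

Sort the longitudes: -153.02°, +150.86°, +167.26°.
Eastward gaps between consecutive values (wrapping around): 303.88°, 16.40°, 39.72°.
Largest gap = 303.88° ⇒ minimal covering band is its complement: 360° − 303.88° = 56.12°.
Band runs from +150.86° eastward to -153.02°, crossing the antimeridian.

56.12°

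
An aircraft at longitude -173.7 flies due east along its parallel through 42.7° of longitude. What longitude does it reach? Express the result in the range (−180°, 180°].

-131.0°

Start at -173.7°; shift +42.7° → -131.0°.
-131.0° already lies in (−180°, 180°].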